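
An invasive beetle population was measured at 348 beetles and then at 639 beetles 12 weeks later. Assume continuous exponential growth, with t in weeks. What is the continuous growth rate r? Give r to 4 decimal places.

639 = 348 · e^(r·12)
e^(12r) = 639/348 = 1.83621
r = ln(1.83621) / 12 = 0.6077 / 12

r ≈ 0.0506 per week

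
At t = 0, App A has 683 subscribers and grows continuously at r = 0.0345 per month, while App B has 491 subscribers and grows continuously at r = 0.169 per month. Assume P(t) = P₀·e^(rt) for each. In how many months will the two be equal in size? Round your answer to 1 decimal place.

t ≈ 2.5 months

683·e^(0.0345t) = 491·e^(0.169t)
683/491 = e^((0.169 − 0.0345)t) → ln(1.39104) = 0.1345·t
t = 0.33005 / 0.1345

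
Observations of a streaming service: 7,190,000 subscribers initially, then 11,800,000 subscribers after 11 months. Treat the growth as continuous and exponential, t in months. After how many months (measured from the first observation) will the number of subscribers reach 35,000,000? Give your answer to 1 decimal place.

r = ln(11800000/7190000) / 11 ≈ 0.045037 per month
t = ln(35000000/7190000) / r = 1.58266 / 0.045037 ≈ 35.141

t ≈ 35.1 months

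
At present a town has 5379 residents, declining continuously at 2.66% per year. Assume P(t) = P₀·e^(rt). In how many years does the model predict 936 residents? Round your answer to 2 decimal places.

936 = 5379 · e^(-0.0266·t)
t = ln(936/5379) / -0.0266 = ln(0.17401) / -0.0266 = -1.74864 / -0.0266

t ≈ 65.74 years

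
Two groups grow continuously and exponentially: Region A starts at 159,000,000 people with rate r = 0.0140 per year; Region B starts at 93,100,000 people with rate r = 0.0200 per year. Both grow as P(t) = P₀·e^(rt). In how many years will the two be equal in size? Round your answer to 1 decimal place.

159000000·e^(0.014t) = 93100000·e^(0.02t)
159000000/93100000 = e^((0.02 − 0.014)t) → ln(1.70784) = 0.006·t
t = 0.53523 / 0.006

t ≈ 89.2 years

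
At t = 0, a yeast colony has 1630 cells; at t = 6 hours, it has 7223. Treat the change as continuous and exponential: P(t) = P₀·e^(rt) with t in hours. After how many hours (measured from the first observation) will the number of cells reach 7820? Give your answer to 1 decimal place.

t ≈ 6.3 hours

r = ln(7223/1630) / 6 ≈ 0.248115 per hour
t = ln(7820/1630) / r = 1.5681 / 0.248115 ≈ 6.32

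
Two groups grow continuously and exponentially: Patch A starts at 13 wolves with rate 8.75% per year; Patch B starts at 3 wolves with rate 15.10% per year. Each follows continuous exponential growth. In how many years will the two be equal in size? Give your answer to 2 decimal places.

t ≈ 23.09 years

13·e^(0.0875t) = 3·e^(0.151t)
13/3 = e^((0.151 − 0.0875)t) → ln(4.33333) = 0.0635·t
t = 1.46634 / 0.0635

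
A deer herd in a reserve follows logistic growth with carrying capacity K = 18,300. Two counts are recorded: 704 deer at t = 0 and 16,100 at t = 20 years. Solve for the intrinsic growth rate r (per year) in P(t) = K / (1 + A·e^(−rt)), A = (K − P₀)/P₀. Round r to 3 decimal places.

r ≈ 0.260 per year

A = (18300 − 704)/704 = 24.99432
16100 = 18300/(1 + 24.99432·e^(−r·20)) → e^(−20r) = (1.13665 − 1)/24.99432 = 0.005467
r = −ln(0.005467)/20 = 5.20901/20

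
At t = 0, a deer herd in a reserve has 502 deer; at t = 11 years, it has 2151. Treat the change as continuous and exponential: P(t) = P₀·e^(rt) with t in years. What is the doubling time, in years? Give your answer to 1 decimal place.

r = ln(2151/502) / 11 = ln(4.28486) / 11 ≈ 0.132281 per year
doubling time = ln 2 / |r| = 0.69315 / 0.132281

doubling time ≈ 5.2 years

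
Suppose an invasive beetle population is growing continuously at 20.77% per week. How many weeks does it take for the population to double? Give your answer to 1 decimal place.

doubling time ≈ 3.3 weeks

doubling time = ln(2) / |r| = 0.69315 / 0.2077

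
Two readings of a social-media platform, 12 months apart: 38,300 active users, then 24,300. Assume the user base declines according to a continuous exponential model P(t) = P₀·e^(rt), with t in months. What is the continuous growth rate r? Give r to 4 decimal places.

r ≈ -0.0379 per month

24300 = 38300 · e^(r·12)
e^(12r) = 24300/38300 = 0.63446
r = ln(0.63446) / 12 = -0.45497 / 12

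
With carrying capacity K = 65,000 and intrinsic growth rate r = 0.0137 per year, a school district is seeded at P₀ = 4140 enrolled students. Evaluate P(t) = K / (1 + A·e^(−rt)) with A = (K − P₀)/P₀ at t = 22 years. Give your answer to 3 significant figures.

A = (65000 − 4140)/4140 = 14.70048
P(22) = 65000 / (1 + 14.70048·e^(−0.0137·22)) = 65000 / (1 + 14.70048·0.739782)
= 65000 / 11.87515 ≈ 5473.62

≈ 5,470 enrolled students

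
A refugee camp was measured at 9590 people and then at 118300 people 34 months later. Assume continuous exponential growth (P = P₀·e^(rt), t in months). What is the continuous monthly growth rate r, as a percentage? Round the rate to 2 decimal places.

118300 = 9590 · e^(r·34)
e^(34r) = 118300/9590 = 12.33577
r = ln(12.33577) / 34 = 2.5125 / 34

r ≈ 7.39% per month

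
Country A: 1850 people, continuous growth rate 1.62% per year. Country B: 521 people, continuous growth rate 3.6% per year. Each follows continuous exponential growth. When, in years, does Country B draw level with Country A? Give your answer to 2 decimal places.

t ≈ 64.00 years

1850·e^(0.0162t) = 521·e^(0.036t)
1850/521 = e^((0.036 − 0.0162)t) → ln(3.55086) = 0.0198·t
t = 1.26719 / 0.0198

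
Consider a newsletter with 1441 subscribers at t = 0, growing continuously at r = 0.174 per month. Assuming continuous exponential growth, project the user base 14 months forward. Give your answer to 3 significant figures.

≈ 16,500 subscribers

P(14) = 1441 · e^(0.174·14) = 1441 · e^(2.436)
= 1441 · 11.42724 ≈ 16466.65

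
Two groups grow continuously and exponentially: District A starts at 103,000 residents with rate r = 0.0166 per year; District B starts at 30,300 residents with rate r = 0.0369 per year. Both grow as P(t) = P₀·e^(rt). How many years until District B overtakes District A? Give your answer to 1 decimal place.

103000·e^(0.0166t) = 30300·e^(0.0369t)
103000/30300 = e^((0.0369 − 0.0166)t) → ln(3.39934) = 0.0203·t
t = 1.22358 / 0.0203

t ≈ 60.3 years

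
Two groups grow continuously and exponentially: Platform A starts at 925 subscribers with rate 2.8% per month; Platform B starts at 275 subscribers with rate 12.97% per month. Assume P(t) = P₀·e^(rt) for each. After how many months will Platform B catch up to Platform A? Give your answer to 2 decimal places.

925·e^(0.028t) = 275·e^(0.1297t)
925/275 = e^((0.1297 − 0.028)t) → ln(3.36364) = 0.1017·t
t = 1.21302 / 0.1017

t ≈ 11.93 months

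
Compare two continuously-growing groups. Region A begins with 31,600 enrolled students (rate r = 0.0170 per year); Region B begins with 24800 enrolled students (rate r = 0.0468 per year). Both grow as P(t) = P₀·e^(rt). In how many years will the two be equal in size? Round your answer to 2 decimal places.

t ≈ 8.13 years

31600·e^(0.017t) = 24800·e^(0.0468t)
31600/24800 = e^((0.0468 − 0.017)t) → ln(1.27419) = 0.0298·t
t = 0.24231 / 0.0298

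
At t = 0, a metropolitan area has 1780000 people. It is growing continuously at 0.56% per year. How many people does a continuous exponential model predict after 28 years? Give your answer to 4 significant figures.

P(28) = 1780000 · e^(0.0056·28) = 1780000 · e^(0.1568)
= 1780000 · 1.16976 ≈ 2082175.72

≈ 2,082,000 people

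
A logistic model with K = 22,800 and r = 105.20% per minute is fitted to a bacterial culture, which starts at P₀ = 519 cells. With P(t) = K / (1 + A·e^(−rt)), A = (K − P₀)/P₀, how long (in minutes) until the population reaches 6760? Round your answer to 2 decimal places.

A = (22800 − 519)/519 = 42.93064
6760 = 22800/(1 + 42.93064·e^(−1.052t)) → 1 + 42.93064·e^(−1.052t) = 3.37278
e^(−1.052t) = 0.05527 → t = ln(18.09296)/1.052 = 2.89552/1.052

t ≈ 2.75 minutes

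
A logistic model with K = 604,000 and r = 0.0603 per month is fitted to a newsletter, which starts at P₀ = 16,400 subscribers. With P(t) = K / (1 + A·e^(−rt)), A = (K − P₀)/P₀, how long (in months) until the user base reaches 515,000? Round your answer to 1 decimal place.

t ≈ 88.5 months

A = (604000 − 16400)/16400 = 35.82927
515000 = 604000/(1 + 35.82927·e^(−0.0603t)) → 1 + 35.82927·e^(−0.0603t) = 1.17282
e^(−0.0603t) = 0.004823 → t = ln(207.32666)/0.0603 = 5.3343/0.0603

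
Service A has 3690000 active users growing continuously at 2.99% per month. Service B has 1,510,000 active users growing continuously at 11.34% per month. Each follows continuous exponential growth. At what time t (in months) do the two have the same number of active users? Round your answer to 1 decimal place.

t ≈ 10.7 months

3690000·e^(0.0299t) = 1510000·e^(0.1134t)
3690000/1510000 = e^((0.1134 − 0.0299)t) → ln(2.44371) = 0.0835·t
t = 0.89352 / 0.0835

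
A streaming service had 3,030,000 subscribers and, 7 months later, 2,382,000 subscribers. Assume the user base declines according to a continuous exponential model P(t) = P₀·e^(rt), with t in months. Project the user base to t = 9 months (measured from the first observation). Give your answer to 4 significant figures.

r = ln(2382000/3030000) / 7 ≈ -0.034375 per month
P(9) = 3030000 · e^(-0.034375·9) = 3030000 · 0.73391 ≈ 2223741.83

≈ 2,224,000 subscribers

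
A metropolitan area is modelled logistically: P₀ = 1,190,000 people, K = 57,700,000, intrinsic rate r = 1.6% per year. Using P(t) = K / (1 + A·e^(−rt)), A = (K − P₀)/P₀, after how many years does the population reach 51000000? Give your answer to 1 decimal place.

A = (57700000 − 1190000)/1190000 = 47.48739
51000000 = 57700000/(1 + 47.48739·e^(−0.016t)) → 1 + 47.48739·e^(−0.016t) = 1.13137
e^(−0.016t) = 0.002766 → t = ln(361.47122)/0.016 = 5.89018/0.016

t ≈ 368.1 years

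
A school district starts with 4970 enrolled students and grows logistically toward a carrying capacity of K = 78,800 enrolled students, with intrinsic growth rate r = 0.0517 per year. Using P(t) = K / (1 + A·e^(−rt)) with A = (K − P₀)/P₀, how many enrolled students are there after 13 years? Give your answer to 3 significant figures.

≈ 9,180 enrolled students

A = (78800 − 4970)/4970 = 14.85513
P(13) = 78800 / (1 + 14.85513·e^(−0.0517·13)) = 78800 / (1 + 14.85513·0.510635)
= 78800 / 8.58555 ≈ 9178.21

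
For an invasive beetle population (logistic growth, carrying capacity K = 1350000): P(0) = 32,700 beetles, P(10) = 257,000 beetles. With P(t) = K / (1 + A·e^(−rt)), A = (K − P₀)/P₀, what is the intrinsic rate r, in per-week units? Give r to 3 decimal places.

r ≈ 0.225 per week

A = (1350000 − 32700)/32700 = 40.2844
257000 = 1350000/(1 + 40.2844·e^(−r·10)) → e^(−10r) = (5.25292 − 1)/40.2844 = 0.105572
r = −ln(0.105572)/10 = 2.24836/10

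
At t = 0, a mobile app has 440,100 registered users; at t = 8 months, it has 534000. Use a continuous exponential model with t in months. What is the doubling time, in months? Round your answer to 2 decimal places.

r = ln(534000/440100) / 8 = ln(1.21336) / 8 ≈ 0.024174 per month
doubling time = ln 2 / |r| = 0.69315 / 0.024174

doubling time ≈ 28.67 months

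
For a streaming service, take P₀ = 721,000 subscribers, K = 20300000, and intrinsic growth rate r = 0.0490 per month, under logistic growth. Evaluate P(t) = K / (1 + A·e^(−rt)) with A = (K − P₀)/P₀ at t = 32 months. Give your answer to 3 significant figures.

A = (20300000 − 721000)/721000 = 27.15534
P(32) = 20300000 / (1 + 27.15534·e^(−0.049·32)) = 20300000 / (1 + 27.15534·0.208462)
= 20300000 / 6.66085 ≈ 3047660

≈ 3,050,000 subscribers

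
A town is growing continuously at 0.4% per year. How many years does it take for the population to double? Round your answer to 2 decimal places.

doubling time = ln(2) / |r| = 0.69315 / 0.004

doubling time ≈ 173.29 years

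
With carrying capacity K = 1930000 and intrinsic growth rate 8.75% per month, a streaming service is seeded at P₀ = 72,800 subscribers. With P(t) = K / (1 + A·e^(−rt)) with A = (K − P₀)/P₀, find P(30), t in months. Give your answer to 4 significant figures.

≈ 677,700 subscribers

A = (1930000 − 72800)/72800 = 25.51099
P(30) = 1930000 / (1 + 25.51099·e^(−0.0875·30)) = 1930000 / (1 + 25.51099·0.07244)
= 1930000 / 2.84801 ≈ 677666.2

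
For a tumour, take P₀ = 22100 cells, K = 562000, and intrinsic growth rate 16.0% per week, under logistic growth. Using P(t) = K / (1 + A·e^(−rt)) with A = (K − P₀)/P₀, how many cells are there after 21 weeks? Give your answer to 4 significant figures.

≈ 304,000 cells

A = (562000 − 22100)/22100 = 24.42986
P(21) = 562000 / (1 + 24.42986·e^(−0.16·21)) = 562000 / (1 + 24.42986·0.034735)
= 562000 / 1.84858 ≈ 304017.52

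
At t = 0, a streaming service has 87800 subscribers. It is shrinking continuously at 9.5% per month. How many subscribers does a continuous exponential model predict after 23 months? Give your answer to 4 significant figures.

≈ 9,876 subscribers

P(23) = 87800 · e^(-0.095·23) = 87800 · e^(-2.185)
= 87800 · 0.11248 ≈ 9875.55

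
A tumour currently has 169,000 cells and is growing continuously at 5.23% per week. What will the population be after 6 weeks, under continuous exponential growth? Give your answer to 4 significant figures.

P(6) = 169000 · e^(0.0523·6) = 169000 · e^(0.3138)
= 169000 · 1.36862 ≈ 231296.1

≈ 231,300 cells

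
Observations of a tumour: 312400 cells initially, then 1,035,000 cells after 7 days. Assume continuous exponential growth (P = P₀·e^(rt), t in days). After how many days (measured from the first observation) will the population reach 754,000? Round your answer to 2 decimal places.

t ≈ 5.15 days

r = ln(1035000/312400) / 7 ≈ 0.171125 per day
t = ln(754000/312400) / r = 0.88111 / 0.171125 ≈ 5.149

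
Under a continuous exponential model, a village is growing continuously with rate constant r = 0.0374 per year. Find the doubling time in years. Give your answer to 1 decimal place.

doubling time = ln(2) / |r| = 0.69315 / 0.0374

doubling time ≈ 18.5 years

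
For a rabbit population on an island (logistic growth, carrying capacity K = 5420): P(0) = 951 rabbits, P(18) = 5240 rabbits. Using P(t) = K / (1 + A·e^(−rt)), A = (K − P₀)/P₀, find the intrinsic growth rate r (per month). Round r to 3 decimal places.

r ≈ 0.273 per month

A = (5420 − 951)/951 = 4.69926
5240 = 5420/(1 + 4.69926·e^(−r·18)) → e^(−18r) = (1.03435 − 1)/4.69926 = 0.00731
r = −ln(0.00731)/18 = 4.91853/18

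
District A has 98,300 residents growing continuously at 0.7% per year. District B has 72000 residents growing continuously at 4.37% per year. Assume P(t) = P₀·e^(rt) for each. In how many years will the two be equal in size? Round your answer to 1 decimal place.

98300·e^(0.007t) = 72000·e^(0.0437t)
98300/72000 = e^((0.0437 − 0.007)t) → ln(1.36528) = 0.0367·t
t = 0.31136 / 0.0367

t ≈ 8.5 years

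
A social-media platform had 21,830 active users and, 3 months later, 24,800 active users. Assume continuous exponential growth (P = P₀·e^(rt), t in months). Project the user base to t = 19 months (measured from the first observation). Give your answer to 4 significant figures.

r = ln(24800/21830) / 3 ≈ 0.042519 per month
P(19) = 21830 · e^(0.042519·19) = 21830 · 2.24313 ≈ 48967.44

≈ 48,970 active users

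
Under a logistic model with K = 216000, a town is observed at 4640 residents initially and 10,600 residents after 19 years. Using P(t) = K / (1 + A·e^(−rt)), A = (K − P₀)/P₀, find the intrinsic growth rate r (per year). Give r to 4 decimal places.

A = (216000 − 4640)/4640 = 45.55172
10600 = 216000/(1 + 45.55172·e^(−r·19)) → e^(−19r) = (20.37736 − 1)/45.55172 = 0.425392
r = −ln(0.425392)/19 = 0.85474/19

r ≈ 0.0450 per year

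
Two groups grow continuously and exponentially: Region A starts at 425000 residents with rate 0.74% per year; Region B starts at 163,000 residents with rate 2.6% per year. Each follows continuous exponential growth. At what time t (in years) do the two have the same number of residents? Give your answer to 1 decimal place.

425000·e^(0.0074t) = 163000·e^(0.026t)
425000/163000 = e^((0.026 − 0.0074)t) → ln(2.60736) = 0.0186·t
t = 0.95834 / 0.0186

t ≈ 51.5 years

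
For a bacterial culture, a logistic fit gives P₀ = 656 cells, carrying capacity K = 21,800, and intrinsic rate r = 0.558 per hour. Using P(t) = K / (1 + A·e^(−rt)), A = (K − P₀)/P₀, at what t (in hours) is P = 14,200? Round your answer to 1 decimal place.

t ≈ 7.3 hours

A = (21800 − 656)/656 = 32.23171
14200 = 21800/(1 + 32.23171·e^(−0.558t)) → 1 + 32.23171·e^(−0.558t) = 1.53521
e^(−0.558t) = 0.016605 → t = ln(60.2224)/0.558 = 4.09804/0.558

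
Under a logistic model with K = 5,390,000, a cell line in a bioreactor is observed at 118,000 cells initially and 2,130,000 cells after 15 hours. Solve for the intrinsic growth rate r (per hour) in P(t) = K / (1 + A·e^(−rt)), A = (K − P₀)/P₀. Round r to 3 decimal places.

A = (5390000 − 118000)/118000 = 44.67797
2130000 = 5390000/(1 + 44.67797·e^(−r·15)) → e^(−15r) = (2.53052 − 1)/44.67797 = 0.034257
r = −ln(0.034257)/15 = 3.37388/15

r ≈ 0.225 per hour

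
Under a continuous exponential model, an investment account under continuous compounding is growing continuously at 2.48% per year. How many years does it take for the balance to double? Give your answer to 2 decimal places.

doubling time ≈ 27.95 years

doubling time = ln(2) / |r| = 0.69315 / 0.0248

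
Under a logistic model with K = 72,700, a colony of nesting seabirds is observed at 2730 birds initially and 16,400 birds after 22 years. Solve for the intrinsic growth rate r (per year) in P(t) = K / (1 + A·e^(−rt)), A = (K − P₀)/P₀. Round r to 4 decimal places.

A = (72700 − 2730)/2730 = 25.63004
16400 = 72700/(1 + 25.63004·e^(−r·22)) → e^(−22r) = (4.43293 − 1)/25.63004 = 0.133942
r = −ln(0.133942)/22 = 2.01035/22

r ≈ 0.0914 per year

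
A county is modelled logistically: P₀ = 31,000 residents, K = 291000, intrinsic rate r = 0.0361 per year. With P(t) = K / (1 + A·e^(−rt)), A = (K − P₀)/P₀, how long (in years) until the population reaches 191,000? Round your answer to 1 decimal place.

t ≈ 76.8 years

A = (291000 − 31000)/31000 = 8.3871
191000 = 291000/(1 + 8.3871·e^(−0.0361t)) → 1 + 8.3871·e^(−0.0361t) = 1.52356
e^(−0.0361t) = 0.062424 → t = ln(16.01935)/0.0361 = 2.7738/0.0361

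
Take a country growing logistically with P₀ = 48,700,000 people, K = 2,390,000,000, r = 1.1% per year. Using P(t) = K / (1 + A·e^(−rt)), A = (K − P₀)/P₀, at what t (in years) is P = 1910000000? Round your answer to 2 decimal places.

A = (2390000000 − 48700000)/48700000 = 48.07598
1910000000 = 2390000000/(1 + 48.07598·e^(−0.011t)) → 1 + 48.07598·e^(−0.011t) = 1.25131
e^(−0.011t) = 0.005227 → t = ln(191.30232)/0.011 = 5.25385/0.011

t ≈ 477.62 years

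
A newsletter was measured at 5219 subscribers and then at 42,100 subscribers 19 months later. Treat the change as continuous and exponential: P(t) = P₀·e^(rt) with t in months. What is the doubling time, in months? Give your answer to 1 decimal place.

r = ln(42100/5219) / 19 = ln(8.06668) / 19 ≈ 0.109881 per month
doubling time = ln 2 / |r| = 0.69315 / 0.109881

doubling time ≈ 6.3 months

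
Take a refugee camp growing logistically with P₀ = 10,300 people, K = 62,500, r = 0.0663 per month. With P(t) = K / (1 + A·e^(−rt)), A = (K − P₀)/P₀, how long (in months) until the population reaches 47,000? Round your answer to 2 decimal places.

A = (62500 − 10300)/10300 = 5.06796
47000 = 62500/(1 + 5.06796·e^(−0.0663t)) → 1 + 5.06796·e^(−0.0663t) = 1.32979
e^(−0.0663t) = 0.065073 → t = ln(15.36737)/0.0663 = 2.73225/0.0663

t ≈ 41.21 months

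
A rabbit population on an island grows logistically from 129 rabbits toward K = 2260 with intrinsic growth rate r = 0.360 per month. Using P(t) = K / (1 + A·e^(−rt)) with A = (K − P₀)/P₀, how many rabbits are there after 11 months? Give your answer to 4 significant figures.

A = (2260 − 129)/129 = 16.51938
P(11) = 2260 / (1 + 16.51938·e^(−0.36·11)) = 2260 / (1 + 16.51938·0.019063)
= 2260 / 1.31491 ≈ 1718.75

≈ 1,719 rabbits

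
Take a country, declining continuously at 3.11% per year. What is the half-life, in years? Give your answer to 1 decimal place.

half-life ≈ 22.3 years

half-life = ln(2) / |r| = 0.69315 / 0.0311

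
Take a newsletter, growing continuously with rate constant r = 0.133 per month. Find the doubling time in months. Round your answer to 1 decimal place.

doubling time = ln(2) / |r| = 0.69315 / 0.133

doubling time ≈ 5.2 months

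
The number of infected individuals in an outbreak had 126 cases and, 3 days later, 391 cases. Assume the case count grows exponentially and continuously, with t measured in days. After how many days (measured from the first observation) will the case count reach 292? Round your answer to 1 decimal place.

t ≈ 2.2 days

r = ln(391/126) / 3 ≈ 0.377475 per day
t = ln(292/126) / r = 0.84047 / 0.377475 ≈ 2.227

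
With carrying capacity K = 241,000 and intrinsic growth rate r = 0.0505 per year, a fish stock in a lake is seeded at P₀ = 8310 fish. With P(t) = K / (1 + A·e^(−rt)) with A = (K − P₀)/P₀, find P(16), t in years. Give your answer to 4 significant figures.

A = (241000 − 8310)/8310 = 28.0012
P(16) = 241000 / (1 + 28.0012·e^(−0.0505·16)) = 241000 / (1 + 28.0012·0.445749)
= 241000 / 13.4815 ≈ 17876.35

≈ 17,880 fish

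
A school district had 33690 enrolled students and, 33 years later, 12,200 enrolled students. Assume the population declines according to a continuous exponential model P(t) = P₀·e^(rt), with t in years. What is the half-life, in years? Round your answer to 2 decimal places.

half-life ≈ 22.52 years

r = ln(12200/33690) / 33 = ln(0.36213) / 33 ≈ -0.030781 per year
half-life = ln 2 / |r| = 0.69315 / 0.030781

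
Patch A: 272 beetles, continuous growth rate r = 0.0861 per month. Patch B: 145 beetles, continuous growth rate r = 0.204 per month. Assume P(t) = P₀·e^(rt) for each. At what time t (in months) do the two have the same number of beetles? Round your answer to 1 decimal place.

t ≈ 5.3 months

272·e^(0.0861t) = 145·e^(0.204t)
272/145 = e^((0.204 − 0.0861)t) → ln(1.87586) = 0.1179·t
t = 0.62907 / 0.1179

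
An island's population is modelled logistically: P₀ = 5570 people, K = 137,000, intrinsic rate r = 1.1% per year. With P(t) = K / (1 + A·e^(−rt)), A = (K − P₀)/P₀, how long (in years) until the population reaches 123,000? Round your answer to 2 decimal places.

A = (137000 − 5570)/5570 = 23.59605
123000 = 137000/(1 + 23.59605·e^(−0.011t)) → 1 + 23.59605·e^(−0.011t) = 1.11382
e^(−0.011t) = 0.004824 → t = ln(207.30816)/0.011 = 5.33421/0.011

t ≈ 484.93 years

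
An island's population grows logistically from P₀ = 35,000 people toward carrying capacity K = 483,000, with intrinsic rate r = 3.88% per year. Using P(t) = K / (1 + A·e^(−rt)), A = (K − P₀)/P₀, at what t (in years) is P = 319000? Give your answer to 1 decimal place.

t ≈ 82.9 years

A = (483000 − 35000)/35000 = 12.8
319000 = 483000/(1 + 12.8·e^(−0.0388t)) → 1 + 12.8·e^(−0.0388t) = 1.51411
e^(−0.0388t) = 0.040165 → t = ln(24.89756)/0.0388 = 3.21477/0.0388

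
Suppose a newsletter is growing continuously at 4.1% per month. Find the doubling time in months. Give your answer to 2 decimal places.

doubling time ≈ 16.91 months

doubling time = ln(2) / |r| = 0.69315 / 0.041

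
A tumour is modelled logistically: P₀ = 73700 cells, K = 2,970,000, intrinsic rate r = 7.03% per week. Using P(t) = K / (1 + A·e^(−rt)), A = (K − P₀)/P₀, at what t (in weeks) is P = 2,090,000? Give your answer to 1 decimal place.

t ≈ 64.5 weeks

A = (2970000 − 73700)/73700 = 39.29851
2090000 = 2970000/(1 + 39.29851·e^(−0.0703t)) → 1 + 39.29851·e^(−0.0703t) = 1.42105
e^(−0.0703t) = 0.010714 → t = ln(93.33396)/0.0703 = 4.53618/0.0703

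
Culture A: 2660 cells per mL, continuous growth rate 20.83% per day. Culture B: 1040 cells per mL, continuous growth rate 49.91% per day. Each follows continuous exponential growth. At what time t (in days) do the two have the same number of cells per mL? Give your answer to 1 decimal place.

2660·e^(0.2083t) = 1040·e^(0.4991t)
2660/1040 = e^((0.4991 − 0.2083)t) → ln(2.55769) = 0.2908·t
t = 0.93911 / 0.2908

t ≈ 3.2 days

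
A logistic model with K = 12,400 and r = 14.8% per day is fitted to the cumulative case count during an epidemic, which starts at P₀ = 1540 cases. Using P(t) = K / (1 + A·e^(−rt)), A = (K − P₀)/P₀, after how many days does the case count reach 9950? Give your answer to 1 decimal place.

t ≈ 22.7 days

A = (12400 − 1540)/1540 = 7.05195
9950 = 12400/(1 + 7.05195·e^(−0.148t)) → 1 + 7.05195·e^(−0.148t) = 1.24623
e^(−0.148t) = 0.034917 → t = ln(28.63954)/0.148 = 3.35479/0.148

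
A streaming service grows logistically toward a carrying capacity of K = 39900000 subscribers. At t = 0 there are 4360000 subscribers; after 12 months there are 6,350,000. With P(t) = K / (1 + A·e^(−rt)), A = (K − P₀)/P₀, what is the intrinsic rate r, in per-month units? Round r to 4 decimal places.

A = (39900000 − 4360000)/4360000 = 8.15138
6350000 = 39900000/(1 + 8.15138·e^(−r·12)) → e^(−12r) = (6.28346 − 1)/8.15138 = 0.648168
r = −ln(0.648168)/12 = 0.4336/12

r ≈ 0.0361 per month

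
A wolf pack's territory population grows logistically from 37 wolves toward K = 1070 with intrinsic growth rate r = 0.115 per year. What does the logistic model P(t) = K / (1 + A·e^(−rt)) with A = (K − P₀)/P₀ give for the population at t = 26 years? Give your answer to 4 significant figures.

A = (1070 − 37)/37 = 27.91892
P(26) = 1070 / (1 + 27.91892·e^(−0.115·26)) = 1070 / (1 + 27.91892·0.050287)
= 1070 / 2.40397 ≈ 445.1

≈ 445.1 wolves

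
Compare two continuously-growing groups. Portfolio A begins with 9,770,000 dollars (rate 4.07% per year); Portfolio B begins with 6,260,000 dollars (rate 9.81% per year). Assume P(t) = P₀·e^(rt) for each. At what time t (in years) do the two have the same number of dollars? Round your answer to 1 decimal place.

t ≈ 7.8 years

9770000·e^(0.0407t) = 6260000·e^(0.0981t)
9770000/6260000 = e^((0.0981 − 0.0407)t) → ln(1.5607) = 0.0574·t
t = 0.44514 / 0.0574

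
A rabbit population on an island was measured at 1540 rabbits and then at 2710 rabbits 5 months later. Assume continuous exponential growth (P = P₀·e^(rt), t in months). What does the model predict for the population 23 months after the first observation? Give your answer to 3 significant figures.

≈ 20,700 rabbits

r = ln(2710/1540) / 5 ≈ 0.113033 per month
P(23) = 1540 · e^(0.113033·23) = 1540 · 13.46057 ≈ 20729.28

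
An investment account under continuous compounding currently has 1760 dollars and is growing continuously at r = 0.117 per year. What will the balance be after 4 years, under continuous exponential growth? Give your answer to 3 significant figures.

P(4) = 1760 · e^(0.117·4) = 1760 · e^(0.468)
= 1760 · 1.5968 ≈ 2810.36

≈ 2,810 dollars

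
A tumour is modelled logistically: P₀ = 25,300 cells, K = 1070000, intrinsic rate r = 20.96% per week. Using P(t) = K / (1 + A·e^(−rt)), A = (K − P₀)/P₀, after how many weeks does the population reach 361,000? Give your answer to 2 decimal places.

A = (1070000 − 25300)/25300 = 41.29249
361000 = 1070000/(1 + 41.29249·e^(−0.2096t)) → 1 + 41.29249·e^(−0.2096t) = 2.96399
e^(−0.2096t) = 0.047563 → t = ln(21.02481)/0.2096 = 3.0457/0.2096

t ≈ 14.53 weeks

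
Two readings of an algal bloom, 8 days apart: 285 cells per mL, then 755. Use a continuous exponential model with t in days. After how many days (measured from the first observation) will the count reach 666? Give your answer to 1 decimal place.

r = ln(755/285) / 8 ≈ 0.121779 per day
t = ln(666/285) / r = 0.8488 / 0.121779 ≈ 6.97

t ≈ 7.0 days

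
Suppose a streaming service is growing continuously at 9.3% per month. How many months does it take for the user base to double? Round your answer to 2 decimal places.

doubling time ≈ 7.45 months

doubling time = ln(2) / |r| = 0.69315 / 0.093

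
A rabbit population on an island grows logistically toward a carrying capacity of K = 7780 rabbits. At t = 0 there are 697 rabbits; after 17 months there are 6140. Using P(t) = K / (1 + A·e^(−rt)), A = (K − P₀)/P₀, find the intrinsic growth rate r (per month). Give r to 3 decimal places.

A = (7780 − 697)/697 = 10.16212
6140 = 7780/(1 + 10.16212·e^(−r·17)) → e^(−17r) = (1.2671 − 1)/10.16212 = 0.026284
r = −ln(0.026284)/17 = 3.6388/17

r ≈ 0.214 per month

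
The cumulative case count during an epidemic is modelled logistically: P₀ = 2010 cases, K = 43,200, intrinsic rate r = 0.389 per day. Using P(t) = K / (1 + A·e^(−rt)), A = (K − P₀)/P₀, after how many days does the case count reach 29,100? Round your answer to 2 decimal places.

t ≈ 9.63 days

A = (43200 − 2010)/2010 = 20.49254
29100 = 43200/(1 + 20.49254·e^(−0.389t)) → 1 + 20.49254·e^(−0.389t) = 1.48454
e^(−0.389t) = 0.023645 → t = ln(42.29311)/0.389 = 3.74462/0.389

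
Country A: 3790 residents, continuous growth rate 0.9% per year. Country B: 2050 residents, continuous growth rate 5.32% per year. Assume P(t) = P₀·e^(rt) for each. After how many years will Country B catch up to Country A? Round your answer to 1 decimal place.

3790·e^(0.009t) = 2050·e^(0.0532t)
3790/2050 = e^((0.0532 − 0.009)t) → ln(1.84878) = 0.0442·t
t = 0.61453 / 0.0442

t ≈ 13.9 years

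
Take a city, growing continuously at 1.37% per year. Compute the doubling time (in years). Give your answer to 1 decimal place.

doubling time ≈ 50.6 years

doubling time = ln(2) / |r| = 0.69315 / 0.0137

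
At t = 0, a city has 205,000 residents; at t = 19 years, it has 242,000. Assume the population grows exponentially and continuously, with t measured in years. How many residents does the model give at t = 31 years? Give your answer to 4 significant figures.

≈ 268,700 residents

r = ln(242000/205000) / 19 ≈ 0.008733 per year
P(31) = 205000 · e^(0.008733·31) = 205000 · 1.31091 ≈ 268737.27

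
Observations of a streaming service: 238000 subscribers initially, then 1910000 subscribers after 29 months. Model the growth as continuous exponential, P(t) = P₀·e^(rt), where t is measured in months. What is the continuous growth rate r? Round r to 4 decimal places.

1910000 = 238000 · e^(r·29)
e^(29r) = 1910000/238000 = 8.02521
r = ln(8.02521) / 29 = 2.08259 / 29

r ≈ 0.0718 per month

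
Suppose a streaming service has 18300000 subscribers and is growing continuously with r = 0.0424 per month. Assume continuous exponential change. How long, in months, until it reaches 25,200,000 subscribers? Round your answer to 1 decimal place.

t ≈ 7.5 months

25200000 = 18300000 · e^(0.0424·t)
t = ln(25200000/18300000) / 0.0424 = ln(1.37705) / 0.0424 = 0.31994 / 0.0424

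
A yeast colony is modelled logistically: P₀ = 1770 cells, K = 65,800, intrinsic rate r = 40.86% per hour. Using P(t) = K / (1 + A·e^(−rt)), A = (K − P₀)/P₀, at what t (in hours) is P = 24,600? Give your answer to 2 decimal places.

t ≈ 7.52 hours

A = (65800 − 1770)/1770 = 36.17514
24600 = 65800/(1 + 36.17514·e^(−0.4086t)) → 1 + 36.17514·e^(−0.4086t) = 2.6748
e^(−0.4086t) = 0.046297 → t = ln(21.59972)/0.4086 = 3.07268/0.4086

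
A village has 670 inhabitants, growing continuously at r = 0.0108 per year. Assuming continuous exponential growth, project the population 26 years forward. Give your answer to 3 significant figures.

P(26) = 670 · e^(0.0108·26) = 670 · e^(0.2808)
= 670 · 1.32419 ≈ 887.21

≈ 887 inhabitants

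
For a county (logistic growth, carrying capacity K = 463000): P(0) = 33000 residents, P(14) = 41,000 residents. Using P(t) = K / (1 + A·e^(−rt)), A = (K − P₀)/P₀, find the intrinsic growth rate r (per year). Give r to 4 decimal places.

A = (463000 − 33000)/33000 = 13.0303
41000 = 463000/(1 + 13.0303·e^(−r·14)) → e^(−14r) = (11.29268 − 1)/13.0303 = 0.789904
r = −ln(0.789904)/14 = 0.23584/14

r ≈ 0.0168 per year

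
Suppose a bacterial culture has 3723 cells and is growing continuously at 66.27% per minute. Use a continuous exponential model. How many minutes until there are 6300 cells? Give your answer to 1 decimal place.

6300 = 3723 · e^(0.6627·t)
t = ln(6300/3723) / 0.6627 = ln(1.69218) / 0.6627 = 0.52602 / 0.6627

t ≈ 0.8 minutes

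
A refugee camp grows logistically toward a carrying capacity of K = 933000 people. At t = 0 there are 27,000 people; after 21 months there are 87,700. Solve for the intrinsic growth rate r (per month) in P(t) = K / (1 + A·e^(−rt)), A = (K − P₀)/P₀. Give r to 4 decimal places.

r ≈ 0.0594 per month

A = (933000 − 27000)/27000 = 33.55556
87700 = 933000/(1 + 33.55556·e^(−r·21)) → e^(−21r) = (10.63854 − 1)/33.55556 = 0.287241
r = −ln(0.287241)/21 = 1.24743/21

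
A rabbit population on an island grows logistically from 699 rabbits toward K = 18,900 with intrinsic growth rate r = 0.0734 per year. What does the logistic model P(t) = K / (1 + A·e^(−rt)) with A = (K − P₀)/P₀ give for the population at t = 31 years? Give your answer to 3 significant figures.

A = (18900 − 699)/699 = 26.03863
P(31) = 18900 / (1 + 26.03863·e^(−0.0734·31)) = 18900 / (1 + 26.03863·0.102756)
= 18900 / 3.67562 ≈ 5141.99

≈ 5,140 rabbits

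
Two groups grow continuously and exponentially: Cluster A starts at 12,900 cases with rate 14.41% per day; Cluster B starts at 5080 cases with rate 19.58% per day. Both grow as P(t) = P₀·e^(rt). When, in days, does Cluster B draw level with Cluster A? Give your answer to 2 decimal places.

t ≈ 18.03 days

12900·e^(0.1441t) = 5080·e^(0.1958t)
12900/5080 = e^((0.1958 − 0.1441)t) → ln(2.53937) = 0.0517·t
t = 0.93192 / 0.0517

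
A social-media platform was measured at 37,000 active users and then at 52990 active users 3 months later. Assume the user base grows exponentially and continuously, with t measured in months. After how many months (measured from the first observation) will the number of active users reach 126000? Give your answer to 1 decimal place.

r = ln(52990/37000) / 3 ≈ 0.119728 per month
t = ln(126000/37000) / r = 1.22536 / 0.119728 ≈ 10.235

t ≈ 10.2 months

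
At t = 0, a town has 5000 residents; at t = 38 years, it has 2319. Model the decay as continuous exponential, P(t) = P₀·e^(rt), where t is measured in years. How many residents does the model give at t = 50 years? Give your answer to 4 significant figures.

≈ 1,819 residents

r = ln(2319/5000) / 38 ≈ -0.020218 per year
P(50) = 5000 · e^(-0.020218·50) = 5000 · 0.36388 ≈ 1819.41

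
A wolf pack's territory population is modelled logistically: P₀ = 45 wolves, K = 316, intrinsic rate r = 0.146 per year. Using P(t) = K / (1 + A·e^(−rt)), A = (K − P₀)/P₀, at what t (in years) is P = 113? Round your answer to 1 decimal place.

t ≈ 8.3 years

A = (316 − 45)/45 = 6.02222
113 = 316/(1 + 6.02222·e^(−0.146t)) → 1 + 6.02222·e^(−0.146t) = 2.79646
e^(−0.146t) = 0.298305 → t = ln(3.35227)/0.146 = 1.20964/0.146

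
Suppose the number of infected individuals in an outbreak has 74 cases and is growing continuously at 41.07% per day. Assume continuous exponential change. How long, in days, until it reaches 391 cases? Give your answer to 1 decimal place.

391 = 74 · e^(0.4107·t)
t = ln(391/74) / 0.4107 = ln(5.28378) / 0.4107 = 1.66464 / 0.4107

t ≈ 4.1 days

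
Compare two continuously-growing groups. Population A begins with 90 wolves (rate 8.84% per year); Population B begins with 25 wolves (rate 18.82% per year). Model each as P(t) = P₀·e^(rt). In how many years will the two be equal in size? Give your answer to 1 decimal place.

90·e^(0.0884t) = 25·e^(0.1882t)
90/25 = e^((0.1882 − 0.0884)t) → ln(3.6) = 0.0998·t
t = 1.28093 / 0.0998

t ≈ 12.8 years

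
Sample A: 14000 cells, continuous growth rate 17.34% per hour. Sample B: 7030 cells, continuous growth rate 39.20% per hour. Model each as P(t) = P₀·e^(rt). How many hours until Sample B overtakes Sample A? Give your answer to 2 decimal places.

14000·e^(0.1734t) = 7030·e^(0.392t)
14000/7030 = e^((0.392 − 0.1734)t) → ln(1.99147) = 0.2186·t
t = 0.68887 / 0.2186

t ≈ 3.15 hours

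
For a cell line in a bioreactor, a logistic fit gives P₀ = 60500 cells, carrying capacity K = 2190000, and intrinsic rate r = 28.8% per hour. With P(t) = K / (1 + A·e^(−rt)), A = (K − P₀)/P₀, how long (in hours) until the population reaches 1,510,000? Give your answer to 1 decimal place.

t ≈ 15.1 hours

A = (2190000 − 60500)/60500 = 35.19835
1510000 = 2190000/(1 + 35.19835·e^(−0.288t)) → 1 + 35.19835·e^(−0.288t) = 1.45033
e^(−0.288t) = 0.012794 → t = ln(78.16104)/0.288 = 4.35877/0.288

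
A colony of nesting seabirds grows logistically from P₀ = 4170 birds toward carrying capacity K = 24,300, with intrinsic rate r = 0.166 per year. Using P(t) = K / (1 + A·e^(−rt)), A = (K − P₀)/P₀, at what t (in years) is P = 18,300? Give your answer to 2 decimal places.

A = (24300 − 4170)/4170 = 4.82734
18300 = 24300/(1 + 4.82734·e^(−0.166t)) → 1 + 4.82734·e^(−0.166t) = 1.32787
e^(−0.166t) = 0.067919 → t = ln(14.72338)/0.166 = 2.68944/0.166

t ≈ 16.20 years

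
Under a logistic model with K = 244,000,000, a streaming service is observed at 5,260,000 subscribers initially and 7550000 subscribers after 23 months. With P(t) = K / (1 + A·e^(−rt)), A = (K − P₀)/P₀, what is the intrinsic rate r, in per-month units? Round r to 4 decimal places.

A = (244000000 − 5260000)/5260000 = 45.38783
7550000 = 244000000/(1 + 45.38783·e^(−r·23)) → e^(−23r) = (32.31788 − 1)/45.38783 = 0.690006
r = −ln(0.690006)/23 = 0.37105/23

r ≈ 0.0161 per month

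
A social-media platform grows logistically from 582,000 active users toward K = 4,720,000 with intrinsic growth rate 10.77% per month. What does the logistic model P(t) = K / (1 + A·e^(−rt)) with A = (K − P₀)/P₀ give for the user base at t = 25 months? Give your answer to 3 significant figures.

A = (4720000 − 582000)/582000 = 7.10997
P(25) = 4720000 / (1 + 7.10997·e^(−0.1077·25)) = 4720000 / (1 + 7.10997·0.067711)
= 4720000 / 1.48143 ≈ 3186119.16

≈ 3,190,000 active users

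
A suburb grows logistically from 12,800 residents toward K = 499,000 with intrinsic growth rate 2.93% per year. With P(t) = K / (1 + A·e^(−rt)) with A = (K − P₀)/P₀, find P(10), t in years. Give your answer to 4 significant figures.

A = (499000 − 12800)/12800 = 37.98438
P(10) = 499000 / (1 + 37.98438·e^(−0.0293·10)) = 499000 / (1 + 37.98438·0.746022)
= 499000 / 29.33718 ≈ 17009.13

≈ 17,010 residents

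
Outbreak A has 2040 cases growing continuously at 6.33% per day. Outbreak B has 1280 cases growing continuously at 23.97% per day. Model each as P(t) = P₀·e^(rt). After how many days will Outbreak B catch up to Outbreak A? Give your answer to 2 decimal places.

2040·e^(0.0633t) = 1280·e^(0.2397t)
2040/1280 = e^((0.2397 − 0.0633)t) → ln(1.59375) = 0.1764·t
t = 0.46609 / 0.1764

t ≈ 2.64 days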